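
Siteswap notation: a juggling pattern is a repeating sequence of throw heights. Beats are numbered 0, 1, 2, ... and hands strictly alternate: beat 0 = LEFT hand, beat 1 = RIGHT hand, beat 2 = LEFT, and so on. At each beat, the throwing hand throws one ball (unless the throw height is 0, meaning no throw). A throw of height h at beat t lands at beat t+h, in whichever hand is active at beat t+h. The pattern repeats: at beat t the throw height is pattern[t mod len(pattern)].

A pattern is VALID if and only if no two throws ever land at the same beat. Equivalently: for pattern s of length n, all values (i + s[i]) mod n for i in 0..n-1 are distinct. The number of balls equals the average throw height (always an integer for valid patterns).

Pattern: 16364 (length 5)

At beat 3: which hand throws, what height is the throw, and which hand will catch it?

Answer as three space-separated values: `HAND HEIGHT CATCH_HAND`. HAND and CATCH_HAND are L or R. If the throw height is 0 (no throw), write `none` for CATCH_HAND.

Answer: R 6 R

Derivation:
Beat 3: 3 mod 2 = 1, so hand = R
Throw height = pattern[3 mod 5] = pattern[3] = 6
Lands at beat 3+6=9, 9 mod 2 = 1, so catch hand = R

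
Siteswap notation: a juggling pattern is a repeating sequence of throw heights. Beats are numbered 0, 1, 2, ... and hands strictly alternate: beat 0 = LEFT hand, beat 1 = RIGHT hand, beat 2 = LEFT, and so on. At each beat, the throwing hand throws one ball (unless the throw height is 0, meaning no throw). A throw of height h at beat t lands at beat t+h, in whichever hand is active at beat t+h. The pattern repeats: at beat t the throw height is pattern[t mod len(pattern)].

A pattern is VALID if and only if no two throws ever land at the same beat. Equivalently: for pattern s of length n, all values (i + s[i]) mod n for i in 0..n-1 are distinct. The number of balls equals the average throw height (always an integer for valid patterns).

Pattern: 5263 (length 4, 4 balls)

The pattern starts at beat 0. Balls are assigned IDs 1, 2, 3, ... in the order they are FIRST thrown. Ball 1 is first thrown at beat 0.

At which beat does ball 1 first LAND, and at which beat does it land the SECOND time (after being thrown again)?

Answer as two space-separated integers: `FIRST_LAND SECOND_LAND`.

Answer: 5 7

Derivation:
Beat 0 (L): throw ball1 h=5 -> lands@5:R; in-air after throw: [b1@5:R]
Beat 1 (R): throw ball2 h=2 -> lands@3:R; in-air after throw: [b2@3:R b1@5:R]
Beat 2 (L): throw ball3 h=6 -> lands@8:L; in-air after throw: [b2@3:R b1@5:R b3@8:L]
Beat 3 (R): throw ball2 h=3 -> lands@6:L; in-air after throw: [b1@5:R b2@6:L b3@8:L]
Beat 4 (L): throw ball4 h=5 -> lands@9:R; in-air after throw: [b1@5:R b2@6:L b3@8:L b4@9:R]
Beat 5 (R): throw ball1 h=2 -> lands@7:R; in-air after throw: [b2@6:L b1@7:R b3@8:L b4@9:R]
Beat 6 (L): throw ball2 h=6 -> lands@12:L; in-air after throw: [b1@7:R b3@8:L b4@9:R b2@12:L]
Beat 7 (R): throw ball1 h=3 -> lands@10:L; in-air after throw: [b3@8:L b4@9:R b1@10:L b2@12:L]
Ball 1: thrown@0 h=5 -> first land @5; rethrown@5 h=2 -> second land @7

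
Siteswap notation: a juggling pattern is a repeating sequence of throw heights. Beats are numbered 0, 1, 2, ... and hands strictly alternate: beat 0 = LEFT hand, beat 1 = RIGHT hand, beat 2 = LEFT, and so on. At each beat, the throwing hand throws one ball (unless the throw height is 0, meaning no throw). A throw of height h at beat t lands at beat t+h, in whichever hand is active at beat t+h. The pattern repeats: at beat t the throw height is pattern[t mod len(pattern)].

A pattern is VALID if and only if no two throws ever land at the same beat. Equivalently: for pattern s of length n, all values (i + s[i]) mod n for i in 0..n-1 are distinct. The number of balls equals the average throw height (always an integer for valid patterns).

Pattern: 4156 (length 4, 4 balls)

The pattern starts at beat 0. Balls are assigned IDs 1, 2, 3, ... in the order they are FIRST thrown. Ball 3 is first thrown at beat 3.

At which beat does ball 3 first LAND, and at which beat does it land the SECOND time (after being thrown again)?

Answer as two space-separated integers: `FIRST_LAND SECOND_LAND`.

Answer: 9 10

Derivation:
Beat 0 (L): throw ball1 h=4 -> lands@4:L; in-air after throw: [b1@4:L]
Beat 1 (R): throw ball2 h=1 -> lands@2:L; in-air after throw: [b2@2:L b1@4:L]
Beat 2 (L): throw ball2 h=5 -> lands@7:R; in-air after throw: [b1@4:L b2@7:R]
Beat 3 (R): throw ball3 h=6 -> lands@9:R; in-air after throw: [b1@4:L b2@7:R b3@9:R]
Beat 4 (L): throw ball1 h=4 -> lands@8:L; in-air after throw: [b2@7:R b1@8:L b3@9:R]
Beat 5 (R): throw ball4 h=1 -> lands@6:L; in-air after throw: [b4@6:L b2@7:R b1@8:L b3@9:R]
Beat 6 (L): throw ball4 h=5 -> lands@11:R; in-air after throw: [b2@7:R b1@8:L b3@9:R b4@11:R]
Beat 7 (R): throw ball2 h=6 -> lands@13:R; in-air after throw: [b1@8:L b3@9:R b4@11:R b2@13:R]
Beat 8 (L): throw ball1 h=4 -> lands@12:L; in-air after throw: [b3@9:R b4@11:R b1@12:L b2@13:R]
Beat 9 (R): throw ball3 h=1 -> lands@10:L; in-air after throw: [b3@10:L b4@11:R b1@12:L b2@13:R]
Beat 10 (L): throw ball3 h=5 -> lands@15:R; in-air after throw: [b4@11:R b1@12:L b2@13:R b3@15:R]
Ball 3: thrown@3 h=6 -> first land @9; rethrown@9 h=1 -> second land @10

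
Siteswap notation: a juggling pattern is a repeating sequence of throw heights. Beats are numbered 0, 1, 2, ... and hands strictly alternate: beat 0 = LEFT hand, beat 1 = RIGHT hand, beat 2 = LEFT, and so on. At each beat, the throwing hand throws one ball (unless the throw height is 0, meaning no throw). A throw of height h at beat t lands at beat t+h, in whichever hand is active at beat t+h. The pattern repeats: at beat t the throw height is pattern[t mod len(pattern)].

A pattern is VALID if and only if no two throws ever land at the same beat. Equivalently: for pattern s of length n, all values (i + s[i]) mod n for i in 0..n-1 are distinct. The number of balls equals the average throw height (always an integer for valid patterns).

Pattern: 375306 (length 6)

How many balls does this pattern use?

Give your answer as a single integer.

Answer: 4

Derivation:
Pattern = [3, 7, 5, 3, 0, 6], length n = 6
  position 0: throw height = 3, running sum = 3
  position 1: throw height = 7, running sum = 10
  position 2: throw height = 5, running sum = 15
  position 3: throw height = 3, running sum = 18
  position 4: throw height = 0, running sum = 18
  position 5: throw height = 6, running sum = 24
Total sum = 24; balls = sum / n = 24 / 6 = 4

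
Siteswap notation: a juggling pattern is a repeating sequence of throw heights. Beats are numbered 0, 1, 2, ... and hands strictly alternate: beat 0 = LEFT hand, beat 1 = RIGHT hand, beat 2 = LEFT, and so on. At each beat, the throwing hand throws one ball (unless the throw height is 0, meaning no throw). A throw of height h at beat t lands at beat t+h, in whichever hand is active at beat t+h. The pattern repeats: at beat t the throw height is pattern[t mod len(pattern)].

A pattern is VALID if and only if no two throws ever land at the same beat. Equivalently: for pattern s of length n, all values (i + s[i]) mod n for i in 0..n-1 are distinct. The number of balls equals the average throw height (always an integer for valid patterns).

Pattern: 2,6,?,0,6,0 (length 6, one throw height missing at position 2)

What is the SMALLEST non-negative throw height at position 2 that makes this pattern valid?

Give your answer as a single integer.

Answer: 4

Derivation:
i=0: (0 + 2) mod 6 = 2
i=1: (1 + 6) mod 6 = 1
i=2: s[i]=? (unknown)
i=3: (3 + 0) mod 6 = 3
i=4: (4 + 6) mod 6 = 4
i=5: (5 + 0) mod 6 = 5
Known residues: [1, 2, 3, 4, 5]; need a permutation of 0..5, so missing residue r = 0
Need (2 + s) mod 6 = 0; smallest s = (0 - 2) mod 6 = 4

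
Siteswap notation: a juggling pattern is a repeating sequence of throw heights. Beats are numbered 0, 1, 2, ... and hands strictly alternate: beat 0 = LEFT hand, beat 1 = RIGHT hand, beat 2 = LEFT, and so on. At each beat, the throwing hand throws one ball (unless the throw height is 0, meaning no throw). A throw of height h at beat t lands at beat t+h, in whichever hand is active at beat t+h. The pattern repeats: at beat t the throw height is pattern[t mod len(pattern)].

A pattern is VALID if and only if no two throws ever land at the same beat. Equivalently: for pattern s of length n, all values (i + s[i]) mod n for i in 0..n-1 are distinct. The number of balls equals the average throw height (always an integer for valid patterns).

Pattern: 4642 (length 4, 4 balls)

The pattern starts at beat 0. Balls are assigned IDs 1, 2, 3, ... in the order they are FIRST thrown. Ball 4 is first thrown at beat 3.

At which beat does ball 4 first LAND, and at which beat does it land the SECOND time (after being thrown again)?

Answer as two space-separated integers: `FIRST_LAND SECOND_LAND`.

Beat 0 (L): throw ball1 h=4 -> lands@4:L; in-air after throw: [b1@4:L]
Beat 1 (R): throw ball2 h=6 -> lands@7:R; in-air after throw: [b1@4:L b2@7:R]
Beat 2 (L): throw ball3 h=4 -> lands@6:L; in-air after throw: [b1@4:L b3@6:L b2@7:R]
Beat 3 (R): throw ball4 h=2 -> lands@5:R; in-air after throw: [b1@4:L b4@5:R b3@6:L b2@7:R]
Beat 4 (L): throw ball1 h=4 -> lands@8:L; in-air after throw: [b4@5:R b3@6:L b2@7:R b1@8:L]
Beat 5 (R): throw ball4 h=6 -> lands@11:R; in-air after throw: [b3@6:L b2@7:R b1@8:L b4@11:R]
Beat 6 (L): throw ball3 h=4 -> lands@10:L; in-air after throw: [b2@7:R b1@8:L b3@10:L b4@11:R]
Beat 7 (R): throw ball2 h=2 -> lands@9:R; in-air after throw: [b1@8:L b2@9:R b3@10:L b4@11:R]
Beat 8 (L): throw ball1 h=4 -> lands@12:L; in-air after throw: [b2@9:R b3@10:L b4@11:R b1@12:L]
Beat 9 (R): throw ball2 h=6 -> lands@15:R; in-air after throw: [b3@10:L b4@11:R b1@12:L b2@15:R]
Beat 10 (L): throw ball3 h=4 -> lands@14:L; in-air after throw: [b4@11:R b1@12:L b3@14:L b2@15:R]
Beat 11 (R): throw ball4 h=2 -> lands@13:R; in-air after throw: [b1@12:L b4@13:R b3@14:L b2@15:R]
Ball 4: thrown@3 h=2 -> first land @5; rethrown@5 h=6 -> second land @11

Answer: 5 11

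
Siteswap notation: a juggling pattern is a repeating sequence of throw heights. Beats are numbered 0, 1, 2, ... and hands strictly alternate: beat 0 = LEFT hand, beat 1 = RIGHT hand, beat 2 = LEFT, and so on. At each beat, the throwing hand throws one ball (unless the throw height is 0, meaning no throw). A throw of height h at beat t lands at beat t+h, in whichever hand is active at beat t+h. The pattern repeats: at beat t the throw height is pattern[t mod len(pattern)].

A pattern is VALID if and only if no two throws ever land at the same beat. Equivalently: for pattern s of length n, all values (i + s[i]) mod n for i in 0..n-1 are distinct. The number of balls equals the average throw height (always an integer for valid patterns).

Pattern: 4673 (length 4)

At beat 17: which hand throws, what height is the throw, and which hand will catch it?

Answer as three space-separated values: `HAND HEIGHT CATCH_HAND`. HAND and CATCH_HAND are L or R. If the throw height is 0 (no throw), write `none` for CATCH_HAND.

Answer: R 6 R

Derivation:
Beat 17: 17 mod 2 = 1, so hand = R
Throw height = pattern[17 mod 4] = pattern[1] = 6
Lands at beat 17+6=23, 23 mod 2 = 1, so catch hand = R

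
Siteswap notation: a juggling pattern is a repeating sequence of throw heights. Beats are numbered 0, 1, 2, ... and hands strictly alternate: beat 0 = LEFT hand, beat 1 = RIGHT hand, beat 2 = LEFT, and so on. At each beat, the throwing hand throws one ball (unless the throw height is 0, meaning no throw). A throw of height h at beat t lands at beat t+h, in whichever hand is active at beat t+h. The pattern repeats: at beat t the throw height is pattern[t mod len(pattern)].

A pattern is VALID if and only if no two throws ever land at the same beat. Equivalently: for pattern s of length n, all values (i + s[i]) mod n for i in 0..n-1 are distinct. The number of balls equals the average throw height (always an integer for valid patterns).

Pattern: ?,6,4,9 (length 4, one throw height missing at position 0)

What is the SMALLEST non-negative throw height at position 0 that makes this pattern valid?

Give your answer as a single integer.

Answer: 1

Derivation:
i=0: s[i]=? (unknown)
i=1: (1 + 6) mod 4 = 3
i=2: (2 + 4) mod 4 = 2
i=3: (3 + 9) mod 4 = 0
Known residues: [0, 2, 3]; need a permutation of 0..3, so missing residue r = 1
Need (0 + s) mod 4 = 1; smallest s = (1 - 0) mod 4 = 1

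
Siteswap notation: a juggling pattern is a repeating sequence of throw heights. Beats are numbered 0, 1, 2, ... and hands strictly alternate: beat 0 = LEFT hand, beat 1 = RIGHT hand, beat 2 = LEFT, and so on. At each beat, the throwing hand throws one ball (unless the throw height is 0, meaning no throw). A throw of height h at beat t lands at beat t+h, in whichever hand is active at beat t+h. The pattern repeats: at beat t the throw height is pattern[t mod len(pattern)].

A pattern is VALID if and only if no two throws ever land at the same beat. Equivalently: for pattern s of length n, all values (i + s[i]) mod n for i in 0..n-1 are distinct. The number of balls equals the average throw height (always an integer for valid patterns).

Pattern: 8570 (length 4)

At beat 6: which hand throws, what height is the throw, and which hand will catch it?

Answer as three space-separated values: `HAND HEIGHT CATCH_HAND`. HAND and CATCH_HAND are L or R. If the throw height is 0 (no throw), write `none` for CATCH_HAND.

Answer: L 7 R

Derivation:
Beat 6: 6 mod 2 = 0, so hand = L
Throw height = pattern[6 mod 4] = pattern[2] = 7
Lands at beat 6+7=13, 13 mod 2 = 1, so catch hand = R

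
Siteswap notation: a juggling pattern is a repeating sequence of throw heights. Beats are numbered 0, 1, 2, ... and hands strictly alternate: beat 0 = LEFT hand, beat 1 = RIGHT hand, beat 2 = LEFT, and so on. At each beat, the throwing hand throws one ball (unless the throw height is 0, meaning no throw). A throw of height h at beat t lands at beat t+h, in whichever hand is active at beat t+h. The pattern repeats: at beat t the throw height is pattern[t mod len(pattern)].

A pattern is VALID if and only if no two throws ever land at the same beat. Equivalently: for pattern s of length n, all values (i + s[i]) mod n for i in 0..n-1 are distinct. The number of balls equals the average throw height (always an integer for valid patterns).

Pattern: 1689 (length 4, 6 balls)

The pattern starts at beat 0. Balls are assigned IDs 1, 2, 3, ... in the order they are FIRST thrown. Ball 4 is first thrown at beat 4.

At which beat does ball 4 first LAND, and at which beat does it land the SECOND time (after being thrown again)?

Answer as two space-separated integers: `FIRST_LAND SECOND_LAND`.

Beat 0 (L): throw ball1 h=1 -> lands@1:R; in-air after throw: [b1@1:R]
Beat 1 (R): throw ball1 h=6 -> lands@7:R; in-air after throw: [b1@7:R]
Beat 2 (L): throw ball2 h=8 -> lands@10:L; in-air after throw: [b1@7:R b2@10:L]
Beat 3 (R): throw ball3 h=9 -> lands@12:L; in-air after throw: [b1@7:R b2@10:L b3@12:L]
Beat 4 (L): throw ball4 h=1 -> lands@5:R; in-air after throw: [b4@5:R b1@7:R b2@10:L b3@12:L]
Beat 5 (R): throw ball4 h=6 -> lands@11:R; in-air after throw: [b1@7:R b2@10:L b4@11:R b3@12:L]
Beat 6 (L): throw ball5 h=8 -> lands@14:L; in-air after throw: [b1@7:R b2@10:L b4@11:R b3@12:L b5@14:L]
Beat 7 (R): throw ball1 h=9 -> lands@16:L; in-air after throw: [b2@10:L b4@11:R b3@12:L b5@14:L b1@16:L]
Beat 8 (L): throw ball6 h=1 -> lands@9:R; in-air after throw: [b6@9:R b2@10:L b4@11:R b3@12:L b5@14:L b1@16:L]
Beat 9 (R): throw ball6 h=6 -> lands@15:R; in-air after throw: [b2@10:L b4@11:R b3@12:L b5@14:L b6@15:R b1@16:L]
Beat 10 (L): throw ball2 h=8 -> lands@18:L; in-air after throw: [b4@11:R b3@12:L b5@14:L b6@15:R b1@16:L b2@18:L]
Beat 11 (R): throw ball4 h=9 -> lands@20:L; in-air after throw: [b3@12:L b5@14:L b6@15:R b1@16:L b2@18:L b4@20:L]
Ball 4: thrown@4 h=1 -> first land @5; rethrown@5 h=6 -> second land @11

Answer: 5 11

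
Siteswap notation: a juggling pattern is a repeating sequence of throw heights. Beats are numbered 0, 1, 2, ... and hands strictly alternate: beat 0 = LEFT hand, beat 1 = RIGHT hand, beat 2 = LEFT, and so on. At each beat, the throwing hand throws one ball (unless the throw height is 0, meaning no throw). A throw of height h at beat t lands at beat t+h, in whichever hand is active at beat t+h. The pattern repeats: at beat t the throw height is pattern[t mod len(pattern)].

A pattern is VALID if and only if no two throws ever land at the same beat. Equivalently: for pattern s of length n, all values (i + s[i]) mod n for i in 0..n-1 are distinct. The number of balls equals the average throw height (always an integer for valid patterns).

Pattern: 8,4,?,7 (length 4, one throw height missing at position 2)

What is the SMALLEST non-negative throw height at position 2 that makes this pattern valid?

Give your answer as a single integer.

Answer: 1

Derivation:
i=0: (0 + 8) mod 4 = 0
i=1: (1 + 4) mod 4 = 1
i=2: s[i]=? (unknown)
i=3: (3 + 7) mod 4 = 2
Known residues: [0, 1, 2]; need a permutation of 0..3, so missing residue r = 3
Need (2 + s) mod 4 = 3; smallest s = (3 - 2) mod 4 = 1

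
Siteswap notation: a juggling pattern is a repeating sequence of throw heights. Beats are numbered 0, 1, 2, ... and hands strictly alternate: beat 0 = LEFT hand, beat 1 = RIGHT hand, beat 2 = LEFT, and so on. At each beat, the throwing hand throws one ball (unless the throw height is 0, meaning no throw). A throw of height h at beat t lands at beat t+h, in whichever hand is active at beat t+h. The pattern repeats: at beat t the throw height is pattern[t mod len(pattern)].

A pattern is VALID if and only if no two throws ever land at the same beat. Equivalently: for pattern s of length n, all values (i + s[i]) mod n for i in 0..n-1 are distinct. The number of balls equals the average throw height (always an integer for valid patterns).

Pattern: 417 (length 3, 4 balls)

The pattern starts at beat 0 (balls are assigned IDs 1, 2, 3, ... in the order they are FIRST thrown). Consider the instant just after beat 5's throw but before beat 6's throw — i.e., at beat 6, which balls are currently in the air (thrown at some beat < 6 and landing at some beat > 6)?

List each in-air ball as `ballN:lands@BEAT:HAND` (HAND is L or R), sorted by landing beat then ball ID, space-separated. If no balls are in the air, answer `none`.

Beat 0 (L): throw ball1 h=4 -> lands@4:L; in-air after throw: [b1@4:L]
Beat 1 (R): throw ball2 h=1 -> lands@2:L; in-air after throw: [b2@2:L b1@4:L]
Beat 2 (L): throw ball2 h=7 -> lands@9:R; in-air after throw: [b1@4:L b2@9:R]
Beat 3 (R): throw ball3 h=4 -> lands@7:R; in-air after throw: [b1@4:L b3@7:R b2@9:R]
Beat 4 (L): throw ball1 h=1 -> lands@5:R; in-air after throw: [b1@5:R b3@7:R b2@9:R]
Beat 5 (R): throw ball1 h=7 -> lands@12:L; in-air after throw: [b3@7:R b2@9:R b1@12:L]
Beat 6 (L): throw ball4 h=4 -> lands@10:L; in-air after throw: [b3@7:R b2@9:R b4@10:L b1@12:L]

Answer: ball3:lands@7:R ball2:lands@9:R ball1:lands@12:L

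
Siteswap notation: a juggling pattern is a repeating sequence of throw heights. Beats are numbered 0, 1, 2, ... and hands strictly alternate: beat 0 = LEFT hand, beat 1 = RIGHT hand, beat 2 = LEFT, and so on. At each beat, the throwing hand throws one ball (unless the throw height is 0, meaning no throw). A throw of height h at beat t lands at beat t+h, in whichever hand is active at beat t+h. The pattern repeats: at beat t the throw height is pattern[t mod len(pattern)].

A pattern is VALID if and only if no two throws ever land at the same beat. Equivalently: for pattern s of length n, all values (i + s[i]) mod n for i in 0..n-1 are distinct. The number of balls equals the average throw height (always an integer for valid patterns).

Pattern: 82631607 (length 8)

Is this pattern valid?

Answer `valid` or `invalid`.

i=0: (i + s[i]) mod n = (0 + 8) mod 8 = 0
i=1: (i + s[i]) mod n = (1 + 2) mod 8 = 3
i=2: (i + s[i]) mod n = (2 + 6) mod 8 = 0
i=3: (i + s[i]) mod n = (3 + 3) mod 8 = 6
i=4: (i + s[i]) mod n = (4 + 1) mod 8 = 5
i=5: (i + s[i]) mod n = (5 + 6) mod 8 = 3
i=6: (i + s[i]) mod n = (6 + 0) mod 8 = 6
i=7: (i + s[i]) mod n = (7 + 7) mod 8 = 6
Residues: [0, 3, 0, 6, 5, 3, 6, 6], distinct: False

Answer: invalid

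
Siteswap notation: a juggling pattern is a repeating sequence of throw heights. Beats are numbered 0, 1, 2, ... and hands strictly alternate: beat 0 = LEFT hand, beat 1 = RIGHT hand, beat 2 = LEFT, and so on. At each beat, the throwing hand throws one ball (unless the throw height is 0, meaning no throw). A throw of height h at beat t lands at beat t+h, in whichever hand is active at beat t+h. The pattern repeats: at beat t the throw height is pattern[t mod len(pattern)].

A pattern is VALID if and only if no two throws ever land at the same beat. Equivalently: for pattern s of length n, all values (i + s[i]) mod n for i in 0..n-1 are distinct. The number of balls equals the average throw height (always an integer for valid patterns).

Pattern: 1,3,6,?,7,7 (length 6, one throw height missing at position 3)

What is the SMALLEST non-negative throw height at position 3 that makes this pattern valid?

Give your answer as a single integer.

Answer: 0

Derivation:
i=0: (0 + 1) mod 6 = 1
i=1: (1 + 3) mod 6 = 4
i=2: (2 + 6) mod 6 = 2
i=3: s[i]=? (unknown)
i=4: (4 + 7) mod 6 = 5
i=5: (5 + 7) mod 6 = 0
Known residues: [0, 1, 2, 4, 5]; need a permutation of 0..5, so missing residue r = 3
Need (3 + s) mod 6 = 3; smallest s = (3 - 3) mod 6 = 0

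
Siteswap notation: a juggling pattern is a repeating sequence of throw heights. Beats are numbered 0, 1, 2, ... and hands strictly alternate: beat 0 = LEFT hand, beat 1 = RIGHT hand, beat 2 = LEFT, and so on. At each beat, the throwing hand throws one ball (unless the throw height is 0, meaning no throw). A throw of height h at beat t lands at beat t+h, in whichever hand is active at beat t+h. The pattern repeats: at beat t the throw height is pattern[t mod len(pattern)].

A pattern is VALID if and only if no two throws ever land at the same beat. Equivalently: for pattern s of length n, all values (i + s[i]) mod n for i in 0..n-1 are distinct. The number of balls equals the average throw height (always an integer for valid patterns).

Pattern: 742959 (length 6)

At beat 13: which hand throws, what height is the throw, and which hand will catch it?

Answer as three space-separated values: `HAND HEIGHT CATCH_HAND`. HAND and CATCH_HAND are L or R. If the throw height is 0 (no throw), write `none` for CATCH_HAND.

Answer: R 4 R

Derivation:
Beat 13: 13 mod 2 = 1, so hand = R
Throw height = pattern[13 mod 6] = pattern[1] = 4
Lands at beat 13+4=17, 17 mod 2 = 1, so catch hand = R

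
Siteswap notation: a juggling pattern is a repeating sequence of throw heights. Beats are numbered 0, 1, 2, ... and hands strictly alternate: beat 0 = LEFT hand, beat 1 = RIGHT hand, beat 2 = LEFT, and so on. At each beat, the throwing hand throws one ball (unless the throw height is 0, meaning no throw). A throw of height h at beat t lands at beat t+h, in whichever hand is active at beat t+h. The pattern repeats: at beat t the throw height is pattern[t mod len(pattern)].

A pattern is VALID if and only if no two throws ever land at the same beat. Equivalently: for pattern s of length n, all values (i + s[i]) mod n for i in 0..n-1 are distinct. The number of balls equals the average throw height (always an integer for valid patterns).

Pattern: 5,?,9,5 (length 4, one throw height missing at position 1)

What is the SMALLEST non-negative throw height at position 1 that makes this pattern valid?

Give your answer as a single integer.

i=0: (0 + 5) mod 4 = 1
i=1: s[i]=? (unknown)
i=2: (2 + 9) mod 4 = 3
i=3: (3 + 5) mod 4 = 0
Known residues: [0, 1, 3]; need a permutation of 0..3, so missing residue r = 2
Need (1 + s) mod 4 = 2; smallest s = (2 - 1) mod 4 = 1

Answer: 1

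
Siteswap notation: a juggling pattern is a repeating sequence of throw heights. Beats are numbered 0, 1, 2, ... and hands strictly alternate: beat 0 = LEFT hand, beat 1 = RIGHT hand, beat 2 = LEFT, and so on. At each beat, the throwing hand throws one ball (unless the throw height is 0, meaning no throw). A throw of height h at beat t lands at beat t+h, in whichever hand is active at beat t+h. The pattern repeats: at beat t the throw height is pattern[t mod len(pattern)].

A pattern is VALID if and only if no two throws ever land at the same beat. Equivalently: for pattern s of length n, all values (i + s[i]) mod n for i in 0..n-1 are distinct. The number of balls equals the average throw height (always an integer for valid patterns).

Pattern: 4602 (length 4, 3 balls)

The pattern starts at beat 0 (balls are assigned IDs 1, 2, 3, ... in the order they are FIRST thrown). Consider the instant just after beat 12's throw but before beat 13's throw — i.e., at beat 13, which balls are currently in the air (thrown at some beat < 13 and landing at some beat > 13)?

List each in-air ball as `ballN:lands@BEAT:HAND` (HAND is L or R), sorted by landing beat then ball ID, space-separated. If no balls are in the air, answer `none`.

Answer: ball2:lands@15:R ball1:lands@16:L

Derivation:
Beat 0 (L): throw ball1 h=4 -> lands@4:L; in-air after throw: [b1@4:L]
Beat 1 (R): throw ball2 h=6 -> lands@7:R; in-air after throw: [b1@4:L b2@7:R]
Beat 3 (R): throw ball3 h=2 -> lands@5:R; in-air after throw: [b1@4:L b3@5:R b2@7:R]
Beat 4 (L): throw ball1 h=4 -> lands@8:L; in-air after throw: [b3@5:R b2@7:R b1@8:L]
Beat 5 (R): throw ball3 h=6 -> lands@11:R; in-air after throw: [b2@7:R b1@8:L b3@11:R]
Beat 7 (R): throw ball2 h=2 -> lands@9:R; in-air after throw: [b1@8:L b2@9:R b3@11:R]
Beat 8 (L): throw ball1 h=4 -> lands@12:L; in-air after throw: [b2@9:R b3@11:R b1@12:L]
Beat 9 (R): throw ball2 h=6 -> lands@15:R; in-air after throw: [b3@11:R b1@12:L b2@15:R]
Beat 11 (R): throw ball3 h=2 -> lands@13:R; in-air after throw: [b1@12:L b3@13:R b2@15:R]
Beat 12 (L): throw ball1 h=4 -> lands@16:L; in-air after throw: [b3@13:R b2@15:R b1@16:L]
Beat 13 (R): throw ball3 h=6 -> lands@19:R; in-air after throw: [b2@15:R b1@16:L b3@19:R]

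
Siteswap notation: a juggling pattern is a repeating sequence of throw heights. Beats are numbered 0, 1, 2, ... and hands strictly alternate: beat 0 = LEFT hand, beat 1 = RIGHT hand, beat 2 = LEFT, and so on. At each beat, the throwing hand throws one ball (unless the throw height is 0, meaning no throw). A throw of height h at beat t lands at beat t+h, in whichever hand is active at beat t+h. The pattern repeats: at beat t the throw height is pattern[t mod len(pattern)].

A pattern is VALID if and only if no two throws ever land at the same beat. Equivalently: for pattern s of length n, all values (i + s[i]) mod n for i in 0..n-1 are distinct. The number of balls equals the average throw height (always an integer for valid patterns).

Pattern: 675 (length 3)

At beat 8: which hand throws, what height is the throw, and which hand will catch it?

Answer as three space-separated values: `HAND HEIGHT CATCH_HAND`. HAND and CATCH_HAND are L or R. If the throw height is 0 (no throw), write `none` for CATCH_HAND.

Answer: L 5 R

Derivation:
Beat 8: 8 mod 2 = 0, so hand = L
Throw height = pattern[8 mod 3] = pattern[2] = 5
Lands at beat 8+5=13, 13 mod 2 = 1, so catch hand = R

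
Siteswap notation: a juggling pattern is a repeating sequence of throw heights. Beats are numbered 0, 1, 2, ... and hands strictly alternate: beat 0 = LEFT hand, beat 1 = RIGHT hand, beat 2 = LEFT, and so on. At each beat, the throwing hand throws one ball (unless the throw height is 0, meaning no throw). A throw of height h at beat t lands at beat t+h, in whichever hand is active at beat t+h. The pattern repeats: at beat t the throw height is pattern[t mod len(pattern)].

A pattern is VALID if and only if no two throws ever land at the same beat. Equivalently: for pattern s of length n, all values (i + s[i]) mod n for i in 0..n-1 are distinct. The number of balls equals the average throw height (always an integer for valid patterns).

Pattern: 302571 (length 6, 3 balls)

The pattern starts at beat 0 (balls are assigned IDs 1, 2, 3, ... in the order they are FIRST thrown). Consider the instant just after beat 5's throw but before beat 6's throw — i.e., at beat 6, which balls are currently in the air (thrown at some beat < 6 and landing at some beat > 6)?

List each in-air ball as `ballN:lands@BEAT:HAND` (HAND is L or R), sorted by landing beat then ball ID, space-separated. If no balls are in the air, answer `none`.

Answer: ball1:lands@8:L ball2:lands@11:R

Derivation:
Beat 0 (L): throw ball1 h=3 -> lands@3:R; in-air after throw: [b1@3:R]
Beat 2 (L): throw ball2 h=2 -> lands@4:L; in-air after throw: [b1@3:R b2@4:L]
Beat 3 (R): throw ball1 h=5 -> lands@8:L; in-air after throw: [b2@4:L b1@8:L]
Beat 4 (L): throw ball2 h=7 -> lands@11:R; in-air after throw: [b1@8:L b2@11:R]
Beat 5 (R): throw ball3 h=1 -> lands@6:L; in-air after throw: [b3@6:L b1@8:L b2@11:R]
Beat 6 (L): throw ball3 h=3 -> lands@9:R; in-air after throw: [b1@8:L b3@9:R b2@11:R]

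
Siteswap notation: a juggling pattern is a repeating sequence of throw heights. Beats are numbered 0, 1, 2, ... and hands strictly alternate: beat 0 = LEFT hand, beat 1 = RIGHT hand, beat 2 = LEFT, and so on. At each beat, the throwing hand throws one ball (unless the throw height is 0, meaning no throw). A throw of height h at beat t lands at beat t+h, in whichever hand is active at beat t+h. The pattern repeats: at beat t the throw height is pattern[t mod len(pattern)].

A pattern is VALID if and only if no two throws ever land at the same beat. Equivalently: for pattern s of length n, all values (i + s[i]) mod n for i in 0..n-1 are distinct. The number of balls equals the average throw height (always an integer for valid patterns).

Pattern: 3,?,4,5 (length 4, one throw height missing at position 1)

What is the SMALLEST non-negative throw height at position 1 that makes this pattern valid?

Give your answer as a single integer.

i=0: (0 + 3) mod 4 = 3
i=1: s[i]=? (unknown)
i=2: (2 + 4) mod 4 = 2
i=3: (3 + 5) mod 4 = 0
Known residues: [0, 2, 3]; need a permutation of 0..3, so missing residue r = 1
Need (1 + s) mod 4 = 1; smallest s = (1 - 1) mod 4 = 0

Answer: 0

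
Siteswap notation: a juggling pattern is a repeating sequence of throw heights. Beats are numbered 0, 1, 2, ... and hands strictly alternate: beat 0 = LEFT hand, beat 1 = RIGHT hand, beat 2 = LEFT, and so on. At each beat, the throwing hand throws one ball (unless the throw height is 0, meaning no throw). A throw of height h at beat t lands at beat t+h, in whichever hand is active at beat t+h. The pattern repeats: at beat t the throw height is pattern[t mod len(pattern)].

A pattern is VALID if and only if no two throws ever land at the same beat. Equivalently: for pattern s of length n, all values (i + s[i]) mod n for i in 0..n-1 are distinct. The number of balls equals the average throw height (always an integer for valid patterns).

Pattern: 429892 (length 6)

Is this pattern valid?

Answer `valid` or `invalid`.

Answer: invalid

Derivation:
i=0: (i + s[i]) mod n = (0 + 4) mod 6 = 4
i=1: (i + s[i]) mod n = (1 + 2) mod 6 = 3
i=2: (i + s[i]) mod n = (2 + 9) mod 6 = 5
i=3: (i + s[i]) mod n = (3 + 8) mod 6 = 5
i=4: (i + s[i]) mod n = (4 + 9) mod 6 = 1
i=5: (i + s[i]) mod n = (5 + 2) mod 6 = 1
Residues: [4, 3, 5, 5, 1, 1], distinct: False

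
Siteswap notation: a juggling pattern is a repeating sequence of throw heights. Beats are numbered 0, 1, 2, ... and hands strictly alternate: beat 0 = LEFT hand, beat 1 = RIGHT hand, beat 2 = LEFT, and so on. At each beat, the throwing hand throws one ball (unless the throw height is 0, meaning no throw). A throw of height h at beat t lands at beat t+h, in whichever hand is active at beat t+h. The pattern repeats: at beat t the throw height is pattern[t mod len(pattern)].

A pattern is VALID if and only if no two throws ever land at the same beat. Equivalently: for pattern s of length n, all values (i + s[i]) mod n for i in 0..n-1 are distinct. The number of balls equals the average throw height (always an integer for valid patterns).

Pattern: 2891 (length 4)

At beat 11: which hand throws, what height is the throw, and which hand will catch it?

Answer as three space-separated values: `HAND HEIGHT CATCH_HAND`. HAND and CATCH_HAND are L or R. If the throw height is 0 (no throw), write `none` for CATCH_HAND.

Answer: R 1 L

Derivation:
Beat 11: 11 mod 2 = 1, so hand = R
Throw height = pattern[11 mod 4] = pattern[3] = 1
Lands at beat 11+1=12, 12 mod 2 = 0, so catch hand = L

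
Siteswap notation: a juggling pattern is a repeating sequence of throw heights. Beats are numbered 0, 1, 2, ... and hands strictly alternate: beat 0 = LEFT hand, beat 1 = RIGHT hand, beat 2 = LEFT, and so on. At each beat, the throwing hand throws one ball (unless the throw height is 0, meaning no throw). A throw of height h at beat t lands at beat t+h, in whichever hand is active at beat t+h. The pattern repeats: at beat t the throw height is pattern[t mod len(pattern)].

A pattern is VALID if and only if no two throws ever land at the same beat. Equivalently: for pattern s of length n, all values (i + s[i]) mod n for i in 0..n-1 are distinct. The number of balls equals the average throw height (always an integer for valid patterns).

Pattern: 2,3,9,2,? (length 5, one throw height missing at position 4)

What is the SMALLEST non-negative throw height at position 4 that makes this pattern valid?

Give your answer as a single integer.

Answer: 4

Derivation:
i=0: (0 + 2) mod 5 = 2
i=1: (1 + 3) mod 5 = 4
i=2: (2 + 9) mod 5 = 1
i=3: (3 + 2) mod 5 = 0
i=4: s[i]=? (unknown)
Known residues: [0, 1, 2, 4]; need a permutation of 0..4, so missing residue r = 3
Need (4 + s) mod 5 = 3; smallest s = (3 - 4) mod 5 = 4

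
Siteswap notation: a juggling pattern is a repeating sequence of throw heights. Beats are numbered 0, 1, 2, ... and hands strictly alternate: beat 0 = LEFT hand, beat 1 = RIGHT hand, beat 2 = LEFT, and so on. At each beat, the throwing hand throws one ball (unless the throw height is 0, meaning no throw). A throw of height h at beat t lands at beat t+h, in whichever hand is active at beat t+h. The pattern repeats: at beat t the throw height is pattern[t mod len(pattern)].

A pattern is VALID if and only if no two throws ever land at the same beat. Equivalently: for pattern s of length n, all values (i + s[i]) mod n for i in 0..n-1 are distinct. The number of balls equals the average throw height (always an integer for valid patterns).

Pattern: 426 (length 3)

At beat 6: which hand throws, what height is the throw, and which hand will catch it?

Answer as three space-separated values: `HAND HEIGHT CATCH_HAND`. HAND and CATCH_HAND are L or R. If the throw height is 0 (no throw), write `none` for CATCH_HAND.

Answer: L 4 L

Derivation:
Beat 6: 6 mod 2 = 0, so hand = L
Throw height = pattern[6 mod 3] = pattern[0] = 4
Lands at beat 6+4=10, 10 mod 2 = 0, so catch hand = L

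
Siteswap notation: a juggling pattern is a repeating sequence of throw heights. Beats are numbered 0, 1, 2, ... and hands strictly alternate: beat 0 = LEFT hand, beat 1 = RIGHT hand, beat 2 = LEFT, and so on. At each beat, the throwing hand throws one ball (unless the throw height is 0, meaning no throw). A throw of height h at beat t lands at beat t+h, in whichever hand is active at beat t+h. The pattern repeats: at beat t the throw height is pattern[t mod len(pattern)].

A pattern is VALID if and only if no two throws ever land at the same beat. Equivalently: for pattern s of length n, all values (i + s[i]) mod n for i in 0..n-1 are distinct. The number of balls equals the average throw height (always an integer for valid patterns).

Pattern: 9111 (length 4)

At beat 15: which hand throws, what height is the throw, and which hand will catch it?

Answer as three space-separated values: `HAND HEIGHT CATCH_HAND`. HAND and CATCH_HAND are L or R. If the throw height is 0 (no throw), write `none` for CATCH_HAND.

Answer: R 1 L

Derivation:
Beat 15: 15 mod 2 = 1, so hand = R
Throw height = pattern[15 mod 4] = pattern[3] = 1
Lands at beat 15+1=16, 16 mod 2 = 0, so catch hand = L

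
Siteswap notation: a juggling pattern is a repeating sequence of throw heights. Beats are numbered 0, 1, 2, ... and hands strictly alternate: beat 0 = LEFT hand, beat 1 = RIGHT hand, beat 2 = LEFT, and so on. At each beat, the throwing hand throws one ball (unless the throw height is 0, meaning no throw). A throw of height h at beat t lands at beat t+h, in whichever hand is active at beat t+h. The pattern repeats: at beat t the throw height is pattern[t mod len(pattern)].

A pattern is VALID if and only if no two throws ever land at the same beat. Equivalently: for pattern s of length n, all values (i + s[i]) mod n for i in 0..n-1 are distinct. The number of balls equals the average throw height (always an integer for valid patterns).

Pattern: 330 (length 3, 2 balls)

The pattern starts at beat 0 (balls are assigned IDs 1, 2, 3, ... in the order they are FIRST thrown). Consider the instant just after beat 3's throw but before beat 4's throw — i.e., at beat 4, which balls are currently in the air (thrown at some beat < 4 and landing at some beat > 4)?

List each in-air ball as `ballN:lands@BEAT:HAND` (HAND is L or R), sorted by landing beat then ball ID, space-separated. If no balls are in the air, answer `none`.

Beat 0 (L): throw ball1 h=3 -> lands@3:R; in-air after throw: [b1@3:R]
Beat 1 (R): throw ball2 h=3 -> lands@4:L; in-air after throw: [b1@3:R b2@4:L]
Beat 3 (R): throw ball1 h=3 -> lands@6:L; in-air after throw: [b2@4:L b1@6:L]
Beat 4 (L): throw ball2 h=3 -> lands@7:R; in-air after throw: [b1@6:L b2@7:R]

Answer: ball1:lands@6:L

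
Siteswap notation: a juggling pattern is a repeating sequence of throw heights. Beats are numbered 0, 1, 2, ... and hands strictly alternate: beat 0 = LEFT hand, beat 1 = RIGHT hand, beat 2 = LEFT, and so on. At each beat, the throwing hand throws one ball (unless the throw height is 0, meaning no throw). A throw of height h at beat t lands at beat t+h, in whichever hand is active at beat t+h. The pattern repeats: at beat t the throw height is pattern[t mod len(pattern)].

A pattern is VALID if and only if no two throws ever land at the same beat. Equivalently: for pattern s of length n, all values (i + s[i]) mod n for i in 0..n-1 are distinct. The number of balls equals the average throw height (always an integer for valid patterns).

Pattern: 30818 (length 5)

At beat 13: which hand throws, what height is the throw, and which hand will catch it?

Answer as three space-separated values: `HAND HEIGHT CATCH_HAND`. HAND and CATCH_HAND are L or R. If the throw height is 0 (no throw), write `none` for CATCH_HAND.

Answer: R 1 L

Derivation:
Beat 13: 13 mod 2 = 1, so hand = R
Throw height = pattern[13 mod 5] = pattern[3] = 1
Lands at beat 13+1=14, 14 mod 2 = 0, so catch hand = L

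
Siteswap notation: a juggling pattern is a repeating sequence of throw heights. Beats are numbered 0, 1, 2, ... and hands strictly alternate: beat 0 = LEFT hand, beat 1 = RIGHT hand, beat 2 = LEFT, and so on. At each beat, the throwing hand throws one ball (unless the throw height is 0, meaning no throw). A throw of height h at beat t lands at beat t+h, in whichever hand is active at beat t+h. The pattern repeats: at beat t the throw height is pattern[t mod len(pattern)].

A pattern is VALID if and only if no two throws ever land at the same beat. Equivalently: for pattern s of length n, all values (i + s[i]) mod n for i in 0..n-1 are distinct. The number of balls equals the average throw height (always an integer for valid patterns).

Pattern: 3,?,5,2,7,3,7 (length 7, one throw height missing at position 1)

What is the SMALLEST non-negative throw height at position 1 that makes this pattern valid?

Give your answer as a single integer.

Answer: 1

Derivation:
i=0: (0 + 3) mod 7 = 3
i=1: s[i]=? (unknown)
i=2: (2 + 5) mod 7 = 0
i=3: (3 + 2) mod 7 = 5
i=4: (4 + 7) mod 7 = 4
i=5: (5 + 3) mod 7 = 1
i=6: (6 + 7) mod 7 = 6
Known residues: [0, 1, 3, 4, 5, 6]; need a permutation of 0..6, so missing residue r = 2
Need (1 + s) mod 7 = 2; smallest s = (2 - 1) mod 7 = 1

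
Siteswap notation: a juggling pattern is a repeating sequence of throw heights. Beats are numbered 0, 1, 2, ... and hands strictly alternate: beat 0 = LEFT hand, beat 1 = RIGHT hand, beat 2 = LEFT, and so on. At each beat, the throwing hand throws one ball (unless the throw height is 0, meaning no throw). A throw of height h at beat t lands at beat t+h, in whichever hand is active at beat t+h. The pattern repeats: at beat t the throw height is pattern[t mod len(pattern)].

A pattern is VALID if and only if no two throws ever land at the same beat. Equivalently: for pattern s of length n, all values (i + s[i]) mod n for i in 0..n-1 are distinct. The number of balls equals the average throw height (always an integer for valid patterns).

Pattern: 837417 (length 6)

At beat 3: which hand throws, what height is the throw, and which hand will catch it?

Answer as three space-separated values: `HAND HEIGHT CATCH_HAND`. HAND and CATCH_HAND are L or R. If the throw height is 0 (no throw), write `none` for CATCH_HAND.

Beat 3: 3 mod 2 = 1, so hand = R
Throw height = pattern[3 mod 6] = pattern[3] = 4
Lands at beat 3+4=7, 7 mod 2 = 1, so catch hand = R

Answer: R 4 R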